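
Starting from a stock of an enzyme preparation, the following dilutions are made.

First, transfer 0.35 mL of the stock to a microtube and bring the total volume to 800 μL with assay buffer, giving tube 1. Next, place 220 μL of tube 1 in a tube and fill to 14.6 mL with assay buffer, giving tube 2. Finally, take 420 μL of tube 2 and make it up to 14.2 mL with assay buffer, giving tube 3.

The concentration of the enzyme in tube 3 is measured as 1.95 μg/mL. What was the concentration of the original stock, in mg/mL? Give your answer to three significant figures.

Step 1: 0.35 mL brought to 800 μL → factor 0.8/0.35 = 2.2857
Step 2: 220 μL brought to 14.6 mL → factor 14600/220 = 66.364
Step 3: 420 μL brought to 14.2 mL → factor 14200/420 = 33.81
Overall dilution factor = 2.2857 × 66.364 × 33.81 = 5128.5
Stock = 1.95 μg/mL × 5128.5 = 1.000 × 10^4 μg/mL = 10.0 mg/mL

10.0 mg/mL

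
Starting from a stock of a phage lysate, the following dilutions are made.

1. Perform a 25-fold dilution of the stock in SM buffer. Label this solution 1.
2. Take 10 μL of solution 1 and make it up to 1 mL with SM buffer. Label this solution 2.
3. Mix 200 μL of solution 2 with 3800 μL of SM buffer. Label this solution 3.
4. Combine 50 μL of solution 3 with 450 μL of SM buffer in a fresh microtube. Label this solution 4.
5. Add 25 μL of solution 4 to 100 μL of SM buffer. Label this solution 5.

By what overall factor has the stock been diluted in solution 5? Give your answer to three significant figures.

Step 1: 25-fold → factor 25
Step 2: 10 μL brought to 1 mL → factor 1000/10 = 100
Step 3: 200 μL + 3800 μL = 4000 μL total → factor 4000/200 = 20
Step 4: 50 μL + 450 μL = 500 μL total → factor 500/50 = 10
Step 5: 25 μL + 100 μL = 125 μL total → factor 125/25 = 5
Overall dilution factor = 25 × 100 × 20 × 10 × 5 = 2.5 × 10^6

2.50 × 10^6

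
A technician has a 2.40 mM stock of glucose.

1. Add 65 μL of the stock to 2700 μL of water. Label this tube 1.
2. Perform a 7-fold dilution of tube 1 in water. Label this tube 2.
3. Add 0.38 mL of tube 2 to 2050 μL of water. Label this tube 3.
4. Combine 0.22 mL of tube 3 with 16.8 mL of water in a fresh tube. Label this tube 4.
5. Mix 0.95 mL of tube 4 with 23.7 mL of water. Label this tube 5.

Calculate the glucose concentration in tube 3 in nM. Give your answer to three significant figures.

Step 1: 65 μL + 2700 μL = 2765 μL total → factor 2765/65 = 42.538
Step 2: 7-fold → factor 7
Step 3: 0.38 mL + 2050 μL = 2.43 mL total → factor 2.43/0.38 = 6.3947
Dilution factor through tube 3 = 42.538 × 7 × 6.3947 = 1904.2
[tube 3] = 2.40 mM / 1904.2 = 0.001260 mM = 1.26 × 10^3 nM

1.26 × 10^3 nM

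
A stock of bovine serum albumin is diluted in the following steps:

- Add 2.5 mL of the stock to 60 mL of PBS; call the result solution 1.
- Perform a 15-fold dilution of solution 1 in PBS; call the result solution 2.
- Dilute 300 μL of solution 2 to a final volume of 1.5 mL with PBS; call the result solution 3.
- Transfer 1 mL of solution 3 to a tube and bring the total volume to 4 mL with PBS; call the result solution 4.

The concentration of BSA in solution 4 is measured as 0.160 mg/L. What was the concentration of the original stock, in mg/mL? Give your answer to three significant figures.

Step 1: 2.5 mL + 60 mL = 62.5 mL total → factor 62.5/2.5 = 25
Step 2: 15-fold → factor 15
Step 3: 300 μL brought to 1.5 mL → factor 1500/300 = 5
Step 4: 1 mL brought to 4 mL → factor 4/1 = 4
Overall dilution factor = 25 × 15 × 5 × 4 = 7500
Stock = 0.160 mg/L × 7500 = 1200 mg/L = 1.20 mg/mL

1.20 mg/mL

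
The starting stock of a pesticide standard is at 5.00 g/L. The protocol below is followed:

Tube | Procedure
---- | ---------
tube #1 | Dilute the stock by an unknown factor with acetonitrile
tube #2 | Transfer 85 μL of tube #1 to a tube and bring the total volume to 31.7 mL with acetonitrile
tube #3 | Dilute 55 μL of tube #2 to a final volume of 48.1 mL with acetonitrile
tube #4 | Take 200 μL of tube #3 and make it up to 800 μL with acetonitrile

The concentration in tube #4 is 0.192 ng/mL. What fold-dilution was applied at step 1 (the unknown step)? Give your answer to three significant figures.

20.0-fold

Step 1: unknown factor x
Step 2: 85 μL brought to 31.7 mL → factor 31700/85 = 372.94
Step 3: 55 μL brought to 48.1 mL → factor 48100/55 = 874.55
Step 4: 200 μL brought to 800 μL → factor 800/200 = 4
Product of known-step factors = 1.3046 × 10^6
Overall factor = 5.00 g/L / (0.192 ng/mL) = 2.6042 × 10^7
x = 2.6042 × 10^7 / 1.3046 × 10^6 = 20.0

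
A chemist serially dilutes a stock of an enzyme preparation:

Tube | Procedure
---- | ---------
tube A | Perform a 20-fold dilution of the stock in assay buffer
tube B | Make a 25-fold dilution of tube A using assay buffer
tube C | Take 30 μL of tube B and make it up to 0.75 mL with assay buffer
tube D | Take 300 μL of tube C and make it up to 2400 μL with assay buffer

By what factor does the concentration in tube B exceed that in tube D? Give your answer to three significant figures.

Step 1: 20-fold → factor 20
Step 2: 25-fold → factor 25
Step 3: 30 μL brought to 0.75 mL → factor 750/30 = 25
Step 4: 300 μL brought to 2400 μL → factor 2400/300 = 8
Dilution factor to tube B = 500; to tube D = 1 × 10^5
[tube B]/[tube D] = (factor to tube D)/(factor to tube B) = 1 × 10^5/500 = 200

200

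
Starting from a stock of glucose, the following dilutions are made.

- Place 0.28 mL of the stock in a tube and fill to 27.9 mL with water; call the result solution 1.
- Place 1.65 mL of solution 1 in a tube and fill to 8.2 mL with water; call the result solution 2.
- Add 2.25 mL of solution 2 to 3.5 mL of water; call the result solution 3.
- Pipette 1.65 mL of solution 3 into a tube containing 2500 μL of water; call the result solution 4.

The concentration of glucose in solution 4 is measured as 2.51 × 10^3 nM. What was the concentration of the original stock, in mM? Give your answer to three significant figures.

Step 1: 0.28 mL brought to 27.9 mL → factor 27.9/0.28 = 99.643
Step 2: 1.65 mL brought to 8.2 mL → factor 8.2/1.65 = 4.9697
Step 3: 2.25 mL + 3.5 mL = 5.75 mL total → factor 5.75/2.25 = 2.5556
Step 4: 1.65 mL + 2500 μL = 4.15 mL total → factor 4.15/1.65 = 2.5152
Overall dilution factor = 99.643 × 4.9697 × 2.5556 × 2.5152 = 3182.9
Stock = 2.51 × 10^3 nM × 3182.9 = 7.989 × 10^6 nM = 7.99 mM

7.99 mM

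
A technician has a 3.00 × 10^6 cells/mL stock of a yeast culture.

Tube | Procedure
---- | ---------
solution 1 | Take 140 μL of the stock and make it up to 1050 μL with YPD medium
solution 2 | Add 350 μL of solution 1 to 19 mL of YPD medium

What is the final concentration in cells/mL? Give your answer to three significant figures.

Step 1: 140 μL brought to 1050 μL → factor 1050/140 = 7.5
Step 2: 350 μL + 19 mL = 19350 μL total → factor 19350/350 = 55.286
Overall dilution factor = 7.5 × 55.286 = 414.64
Final = 3.00 × 10^6 cells/mL / 414.64 = 7.24 × 10^3 cells/mL

7.24 × 10^3 cells/mL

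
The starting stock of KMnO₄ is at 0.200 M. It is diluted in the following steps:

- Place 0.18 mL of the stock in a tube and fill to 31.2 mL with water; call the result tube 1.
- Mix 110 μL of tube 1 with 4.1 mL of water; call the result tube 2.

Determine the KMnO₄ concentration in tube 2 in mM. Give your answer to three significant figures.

Step 1: 0.18 mL brought to 31.2 mL → factor 31.2/0.18 = 173.33
Step 2: 110 μL + 4.1 mL = 4210 μL total → factor 4210/110 = 38.273
Overall dilution factor = 173.33 × 38.273 = 6633.9
Final = 0.200 M / 6633.9 = 3.015 × 10^-5 M = 0.0301 mM

0.0301 mM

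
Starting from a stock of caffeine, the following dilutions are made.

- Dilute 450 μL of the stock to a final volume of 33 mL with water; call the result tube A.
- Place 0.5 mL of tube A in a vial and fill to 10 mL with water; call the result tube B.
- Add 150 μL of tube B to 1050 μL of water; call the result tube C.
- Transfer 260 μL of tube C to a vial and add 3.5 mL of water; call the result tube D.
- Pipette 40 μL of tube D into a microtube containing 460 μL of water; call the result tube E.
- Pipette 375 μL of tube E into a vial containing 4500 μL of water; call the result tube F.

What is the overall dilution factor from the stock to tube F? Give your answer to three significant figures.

2.76 × 10^7

Step 1: 450 μL brought to 33 mL → factor 33000/450 = 73.333
Step 2: 0.5 mL brought to 10 mL → factor 10/0.5 = 20
Step 3: 150 μL + 1050 μL = 1200 μL total → factor 1200/150 = 8
Step 4: 260 μL + 3.5 mL = 3760 μL total → factor 3760/260 = 14.462
Step 5: 40 μL + 460 μL = 500 μL total → factor 500/40 = 12.5
Step 6: 375 μL + 4500 μL = 4875 μL total → factor 4875/375 = 13
Overall dilution factor = 73.333 × 20 × 8 × 14.462 × 12.5 × 13 = 2.7573 × 10^7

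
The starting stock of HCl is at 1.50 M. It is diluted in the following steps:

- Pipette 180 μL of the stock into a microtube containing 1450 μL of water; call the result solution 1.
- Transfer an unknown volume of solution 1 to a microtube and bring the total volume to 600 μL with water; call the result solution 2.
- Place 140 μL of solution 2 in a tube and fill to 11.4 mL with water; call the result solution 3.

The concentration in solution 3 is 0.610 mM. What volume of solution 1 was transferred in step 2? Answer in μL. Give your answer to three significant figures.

180 μL

Step 1: 180 μL + 1450 μL = 1630 μL total → factor 1630/180 = 9.0556
Step 2: v brought to 600 μL → factor = 600 μL/v
Step 3: 140 μL brought to 11.4 mL → factor 11400/140 = 81.429
Product of known-step factors = 737.38
Overall factor = 1.50 M / (0.610 mM) = 2459
Step-2 factor = 2459 / 737.38 = 3.3348
v = 600 μL / 3.3348 = 180 μL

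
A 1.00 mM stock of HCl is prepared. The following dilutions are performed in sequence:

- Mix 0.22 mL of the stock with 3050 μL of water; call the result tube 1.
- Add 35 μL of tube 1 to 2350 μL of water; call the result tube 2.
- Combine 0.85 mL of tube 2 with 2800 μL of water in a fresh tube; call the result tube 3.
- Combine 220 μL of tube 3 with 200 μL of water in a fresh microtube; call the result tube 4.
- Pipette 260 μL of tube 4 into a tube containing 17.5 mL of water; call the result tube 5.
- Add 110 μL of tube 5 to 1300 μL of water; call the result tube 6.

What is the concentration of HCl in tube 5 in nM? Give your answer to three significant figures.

Step 1: 0.22 mL + 3050 μL = 3.27 mL total → factor 3.27/0.22 = 14.864
Step 2: 35 μL + 2350 μL = 2385 μL total → factor 2385/35 = 68.143
Step 3: 0.85 mL + 2800 μL = 3.65 mL total → factor 3.65/0.85 = 4.2941
Step 4: 220 μL + 200 μL = 420 μL total → factor 420/220 = 1.9091
Step 5: 260 μL + 17.5 mL = 17760 μL total → factor 17760/260 = 68.308
Dilution factor through tube 5 = 14.864 × 68.143 × 4.2941 × 1.9091 × 68.308 = 5.6717 × 10^5
[tube 5] = 1.00 mM / 5.6717 × 10^5 = 1.763 × 10^-6 mM = 1.76 nM

1.76 nM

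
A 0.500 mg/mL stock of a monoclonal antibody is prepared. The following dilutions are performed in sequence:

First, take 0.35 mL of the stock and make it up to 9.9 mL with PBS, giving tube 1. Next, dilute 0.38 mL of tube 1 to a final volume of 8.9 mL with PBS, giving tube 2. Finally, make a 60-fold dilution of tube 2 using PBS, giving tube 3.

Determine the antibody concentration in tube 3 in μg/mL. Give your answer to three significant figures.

Step 1: 0.35 mL brought to 9.9 mL → factor 9.9/0.35 = 28.286
Step 2: 0.38 mL brought to 8.9 mL → factor 8.9/0.38 = 23.421
Step 3: 60-fold → factor 60
Overall dilution factor = 28.286 × 23.421 × 60 = 39749
Final = 0.500 mg/mL / 39749 = 1.258 × 10^-5 mg/mL = 0.0126 μg/mL

0.0126 μg/mL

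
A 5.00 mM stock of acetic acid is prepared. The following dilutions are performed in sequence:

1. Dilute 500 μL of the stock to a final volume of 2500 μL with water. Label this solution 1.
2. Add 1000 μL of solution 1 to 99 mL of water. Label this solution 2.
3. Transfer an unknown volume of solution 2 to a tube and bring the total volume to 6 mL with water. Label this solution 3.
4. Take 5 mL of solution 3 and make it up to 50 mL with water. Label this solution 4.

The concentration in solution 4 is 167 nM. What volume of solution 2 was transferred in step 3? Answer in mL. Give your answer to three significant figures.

Step 1: 500 μL brought to 2500 μL → factor 2500/500 = 5
Step 2: 1000 μL + 99 mL = 1 × 10^5 μL total → factor 1 × 10^5/1000 = 100
Step 3: v brought to 6 mL → factor = 6 mL/v
Step 4: 5 mL brought to 50 mL → factor 50/5 = 10
Product of known-step factors = 5000
Overall factor = 5.00 mM / (167 nM) = 29940
Step-3 factor = 29940 / 5000 = 5.988
v = 6 mL / 5.988 = 1.00 mL

1.00 mL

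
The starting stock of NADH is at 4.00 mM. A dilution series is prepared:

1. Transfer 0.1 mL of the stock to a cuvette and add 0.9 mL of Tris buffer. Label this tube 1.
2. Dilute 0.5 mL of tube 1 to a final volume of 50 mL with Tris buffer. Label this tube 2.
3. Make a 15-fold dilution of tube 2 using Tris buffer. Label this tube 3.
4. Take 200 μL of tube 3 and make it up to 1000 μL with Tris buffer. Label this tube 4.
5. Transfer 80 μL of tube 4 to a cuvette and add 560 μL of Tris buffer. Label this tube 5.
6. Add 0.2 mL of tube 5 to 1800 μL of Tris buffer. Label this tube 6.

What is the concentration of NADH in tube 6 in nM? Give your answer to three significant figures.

0.667 nM

Step 1: 0.1 mL + 0.9 mL = 1 mL total → factor 1/0.1 = 10
Step 2: 0.5 mL brought to 50 mL → factor 50/0.5 = 100
Step 3: 15-fold → factor 15
Step 4: 200 μL brought to 1000 μL → factor 1000/200 = 5
Step 5: 80 μL + 560 μL = 640 μL total → factor 640/80 = 8
Step 6: 0.2 mL + 1800 μL = 2 mL total → factor 2/0.2 = 10
Overall dilution factor = 10 × 100 × 15 × 5 × 8 × 10 = 6 × 10^6
Final = 4.00 mM / 6 × 10^6 = 6.667 × 10^-7 mM = 0.667 nM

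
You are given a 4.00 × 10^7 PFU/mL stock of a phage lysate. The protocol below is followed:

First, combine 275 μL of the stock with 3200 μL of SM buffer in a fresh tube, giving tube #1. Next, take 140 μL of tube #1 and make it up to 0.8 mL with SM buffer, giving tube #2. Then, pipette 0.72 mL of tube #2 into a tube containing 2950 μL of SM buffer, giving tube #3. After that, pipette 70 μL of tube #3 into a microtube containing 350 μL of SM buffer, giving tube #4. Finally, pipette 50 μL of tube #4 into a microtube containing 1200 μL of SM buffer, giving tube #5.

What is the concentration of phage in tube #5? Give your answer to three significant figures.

725 PFU/mL

Step 1: 275 μL + 3200 μL = 3475 μL total → factor 3475/275 = 12.636
Step 2: 140 μL brought to 0.8 mL → factor 800/140 = 5.7143
Step 3: 0.72 mL + 2950 μL = 3.67 mL total → factor 3.67/0.72 = 5.0972
Step 4: 70 μL + 350 μL = 420 μL total → factor 420/70 = 6
Step 5: 50 μL + 1200 μL = 1250 μL total → factor 1250/50 = 25
Overall dilution factor = 12.636 × 5.7143 × 5.0972 × 6 × 25 = 55209
Final = 4.00 × 10^7 PFU/mL / 55209 = 725 PFU/mL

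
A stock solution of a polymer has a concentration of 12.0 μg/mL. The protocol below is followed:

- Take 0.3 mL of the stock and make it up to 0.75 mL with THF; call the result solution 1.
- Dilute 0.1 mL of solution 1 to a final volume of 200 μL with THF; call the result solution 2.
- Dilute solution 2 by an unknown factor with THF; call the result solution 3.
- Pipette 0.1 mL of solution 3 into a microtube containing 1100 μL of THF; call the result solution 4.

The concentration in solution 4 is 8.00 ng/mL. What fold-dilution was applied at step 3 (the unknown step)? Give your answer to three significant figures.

25.0-fold

Step 1: 0.3 mL brought to 0.75 mL → factor 0.75/0.3 = 2.5
Step 2: 0.1 mL brought to 200 μL → factor 0.2/0.1 = 2
Step 3: unknown factor x
Step 4: 0.1 mL + 1100 μL = 1.2 mL total → factor 1.2/0.1 = 12
Product of known-step factors = 60
Overall factor = 12.0 μg/mL / (8.00 ng/mL) = 1500
x = 1500 / 60 = 25.0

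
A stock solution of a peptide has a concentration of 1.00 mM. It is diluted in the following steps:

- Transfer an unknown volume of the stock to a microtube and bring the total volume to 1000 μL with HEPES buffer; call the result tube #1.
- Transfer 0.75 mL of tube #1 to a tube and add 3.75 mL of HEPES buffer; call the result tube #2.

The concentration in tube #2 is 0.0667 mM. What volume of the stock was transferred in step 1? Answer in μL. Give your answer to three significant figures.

Step 1: v brought to 1000 μL → factor = 1000 μL/v
Step 2: 0.75 mL + 3.75 mL = 4.5 mL total → factor 4.5/0.75 = 6
Product of known-step factors = 6
Overall factor = 1.00 mM / (0.0667 mM) = 14.993
Step-1 factor = 14.993 / 6 = 2.4988
v = 1000 μL / 2.4988 = 400 μL

400 μL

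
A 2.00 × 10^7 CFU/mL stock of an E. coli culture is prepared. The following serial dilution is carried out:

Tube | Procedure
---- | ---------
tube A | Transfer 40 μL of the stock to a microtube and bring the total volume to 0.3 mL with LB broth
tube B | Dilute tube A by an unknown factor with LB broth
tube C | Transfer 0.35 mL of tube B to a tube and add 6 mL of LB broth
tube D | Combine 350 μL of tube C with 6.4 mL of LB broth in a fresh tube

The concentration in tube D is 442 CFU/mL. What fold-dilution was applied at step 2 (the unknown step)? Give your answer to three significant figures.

Step 1: 40 μL brought to 0.3 mL → factor 300/40 = 7.5
Step 2: unknown factor x
Step 3: 0.35 mL + 6 mL = 6.35 mL total → factor 6.35/0.35 = 18.143
Step 4: 350 μL + 6.4 mL = 6750 μL total → factor 6750/350 = 19.286
Product of known-step factors = 2624.2
Overall factor = 2.00 × 10^7 CFU/mL / (442 CFU/mL) = 45249
x = 45249 / 2624.2 = 17.2

17.2-fold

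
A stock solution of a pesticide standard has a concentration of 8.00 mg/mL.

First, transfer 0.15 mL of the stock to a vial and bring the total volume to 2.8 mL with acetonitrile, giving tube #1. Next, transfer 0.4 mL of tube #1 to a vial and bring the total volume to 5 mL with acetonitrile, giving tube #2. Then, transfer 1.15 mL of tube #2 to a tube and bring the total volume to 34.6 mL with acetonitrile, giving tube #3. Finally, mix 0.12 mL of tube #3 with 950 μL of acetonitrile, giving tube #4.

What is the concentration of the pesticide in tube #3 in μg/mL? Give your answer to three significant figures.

Step 1: 0.15 mL brought to 2.8 mL → factor 2.8/0.15 = 18.667
Step 2: 0.4 mL brought to 5 mL → factor 5/0.4 = 12.5
Step 3: 1.15 mL brought to 34.6 mL → factor 34.6/1.15 = 30.087
Dilution factor through tube #3 = 18.667 × 12.5 × 30.087 = 7020.3
[tube #3] = 8.00 mg/mL / 7020.3 = 0.001140 mg/mL = 1.14 μg/mL

1.14 μg/mL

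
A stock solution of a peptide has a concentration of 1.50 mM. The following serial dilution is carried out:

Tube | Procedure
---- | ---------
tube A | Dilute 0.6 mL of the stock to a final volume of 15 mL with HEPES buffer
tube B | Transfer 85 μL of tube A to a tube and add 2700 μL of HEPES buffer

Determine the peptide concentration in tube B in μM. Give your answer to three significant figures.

Step 1: 0.6 mL brought to 15 mL → factor 15/0.6 = 25
Step 2: 85 μL + 2700 μL = 2785 μL total → factor 2785/85 = 32.765
Overall dilution factor = 25 × 32.765 = 819.12
Final = 1.50 mM / 819.12 = 0.001831 mM = 1.83 μM

1.83 μM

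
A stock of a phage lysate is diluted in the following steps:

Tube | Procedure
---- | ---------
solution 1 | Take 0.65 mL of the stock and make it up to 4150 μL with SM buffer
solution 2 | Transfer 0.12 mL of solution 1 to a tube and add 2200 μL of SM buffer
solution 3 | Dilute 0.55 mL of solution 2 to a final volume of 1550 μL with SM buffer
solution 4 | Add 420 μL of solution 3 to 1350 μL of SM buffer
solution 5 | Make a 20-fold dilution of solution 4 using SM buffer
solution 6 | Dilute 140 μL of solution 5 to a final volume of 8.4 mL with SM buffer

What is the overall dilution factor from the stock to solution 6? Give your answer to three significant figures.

Step 1: 0.65 mL brought to 4150 μL → factor 4.15/0.65 = 6.3846
Step 2: 0.12 mL + 2200 μL = 2.32 mL total → factor 2.32/0.12 = 19.333
Step 3: 0.55 mL brought to 1550 μL → factor 1.55/0.55 = 2.8182
Step 4: 420 μL + 1350 μL = 1770 μL total → factor 1770/420 = 4.2143
Step 5: 20-fold → factor 20
Step 6: 140 μL brought to 8.4 mL → factor 8400/140 = 60
Overall dilution factor = 6.3846 × 19.333 × 2.8182 × 4.2143 × 20 × 60 = 1.7592 × 10^6

1.76 × 10^6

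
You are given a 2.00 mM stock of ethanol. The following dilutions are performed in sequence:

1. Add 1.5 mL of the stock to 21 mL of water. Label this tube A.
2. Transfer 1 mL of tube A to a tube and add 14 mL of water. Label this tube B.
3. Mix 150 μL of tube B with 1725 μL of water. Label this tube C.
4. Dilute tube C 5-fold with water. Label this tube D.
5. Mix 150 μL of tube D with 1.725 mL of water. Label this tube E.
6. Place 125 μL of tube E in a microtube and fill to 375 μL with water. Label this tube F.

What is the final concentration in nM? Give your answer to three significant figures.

3.79 nM

Step 1: 1.5 mL + 21 mL = 22.5 mL total → factor 22.5/1.5 = 15
Step 2: 1 mL + 14 mL = 15 mL total → factor 15/1 = 15
Step 3: 150 μL + 1725 μL = 1875 μL total → factor 1875/150 = 12.5
Step 4: 5-fold → factor 5
Step 5: 150 μL + 1.725 mL = 1875 μL total → factor 1875/150 = 12.5
Step 6: 125 μL brought to 375 μL → factor 375/125 = 3
Overall dilution factor = 15 × 15 × 12.5 × 5 × 12.5 × 3 = 5.2734 × 10^5
Final = 2.00 mM / 5.2734 × 10^5 = 3.793 × 10^-6 mM = 3.79 nM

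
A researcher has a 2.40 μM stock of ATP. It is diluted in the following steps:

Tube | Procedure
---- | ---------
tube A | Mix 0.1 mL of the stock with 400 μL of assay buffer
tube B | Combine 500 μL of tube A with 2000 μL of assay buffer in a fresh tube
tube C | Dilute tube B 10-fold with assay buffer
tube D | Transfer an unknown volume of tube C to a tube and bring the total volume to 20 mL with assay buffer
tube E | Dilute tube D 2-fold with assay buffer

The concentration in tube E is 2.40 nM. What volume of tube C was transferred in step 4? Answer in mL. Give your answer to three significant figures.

10.0 mL

Step 1: 0.1 mL + 400 μL = 0.5 mL total → factor 0.5/0.1 = 5
Step 2: 500 μL + 2000 μL = 2500 μL total → factor 2500/500 = 5
Step 3: 10-fold → factor 10
Step 4: v brought to 20 mL → factor = 20 mL/v
Step 5: 2-fold → factor 2
Product of known-step factors = 500
Overall factor = 2.40 μM / (2.40 nM) = 1000
Step-4 factor = 1000 / 500 = 2
v = 20 mL / 2 = 10.0 mL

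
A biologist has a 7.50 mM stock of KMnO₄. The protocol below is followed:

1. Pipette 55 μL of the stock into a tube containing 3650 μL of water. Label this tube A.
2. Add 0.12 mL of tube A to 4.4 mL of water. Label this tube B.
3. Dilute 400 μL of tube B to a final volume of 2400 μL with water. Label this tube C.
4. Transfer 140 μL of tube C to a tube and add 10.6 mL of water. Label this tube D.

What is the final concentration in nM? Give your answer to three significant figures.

6.42 nM

Step 1: 55 μL + 3650 μL = 3705 μL total → factor 3705/55 = 67.364
Step 2: 0.12 mL + 4.4 mL = 4.52 mL total → factor 4.52/0.12 = 37.667
Step 3: 400 μL brought to 2400 μL → factor 2400/400 = 6
Step 4: 140 μL + 10.6 mL = 10740 μL total → factor 10740/140 = 76.714
Overall dilution factor = 67.364 × 37.667 × 6 × 76.714 = 1.1679 × 10^6
Final = 7.50 mM / 1.1679 × 10^6 = 6.422 × 10^-6 mM = 6.42 nM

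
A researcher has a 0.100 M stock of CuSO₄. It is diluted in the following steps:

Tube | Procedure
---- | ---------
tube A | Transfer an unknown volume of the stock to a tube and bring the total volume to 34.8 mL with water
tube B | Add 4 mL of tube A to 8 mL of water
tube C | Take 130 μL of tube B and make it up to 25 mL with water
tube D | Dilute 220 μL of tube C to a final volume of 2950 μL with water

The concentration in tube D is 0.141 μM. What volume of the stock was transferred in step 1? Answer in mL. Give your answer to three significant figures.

0.380 mL

Step 1: v brought to 34.8 mL → factor = 34.8 mL/v
Step 2: 4 mL + 8 mL = 12 mL total → factor 12/4 = 3
Step 3: 130 μL brought to 25 mL → factor 25000/130 = 192.31
Step 4: 220 μL brought to 2950 μL → factor 2950/220 = 13.409
Product of known-step factors = 7736
Overall factor = 0.100 M / (0.141 μM) = 7.0922 × 10^5
Step-1 factor = 7.0922 × 10^5 / 7736 = 91.678
v = 34.8 mL / 91.678 = 0.380 mL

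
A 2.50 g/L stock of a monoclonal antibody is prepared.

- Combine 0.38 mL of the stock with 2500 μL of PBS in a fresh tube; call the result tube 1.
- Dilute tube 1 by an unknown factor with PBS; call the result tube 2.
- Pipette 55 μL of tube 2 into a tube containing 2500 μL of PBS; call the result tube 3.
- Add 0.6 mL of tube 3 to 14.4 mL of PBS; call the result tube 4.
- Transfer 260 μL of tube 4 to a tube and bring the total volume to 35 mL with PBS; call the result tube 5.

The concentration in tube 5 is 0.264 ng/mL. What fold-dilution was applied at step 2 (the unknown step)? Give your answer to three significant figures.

Step 1: 0.38 mL + 2500 μL = 2.88 mL total → factor 2.88/0.38 = 7.5789
Step 2: unknown factor x
Step 3: 55 μL + 2500 μL = 2555 μL total → factor 2555/55 = 46.455
Step 4: 0.6 mL + 14.4 mL = 15 mL total → factor 15/0.6 = 25
Step 5: 260 μL brought to 35 mL → factor 35000/260 = 134.62
Product of known-step factors = 1.1849 × 10^6
Overall factor = 2.50 g/L / (0.264 ng/mL) = 9.4697 × 10^6
x = 9.4697 × 10^6 / 1.1849 × 10^6 = 7.99

7.99-fold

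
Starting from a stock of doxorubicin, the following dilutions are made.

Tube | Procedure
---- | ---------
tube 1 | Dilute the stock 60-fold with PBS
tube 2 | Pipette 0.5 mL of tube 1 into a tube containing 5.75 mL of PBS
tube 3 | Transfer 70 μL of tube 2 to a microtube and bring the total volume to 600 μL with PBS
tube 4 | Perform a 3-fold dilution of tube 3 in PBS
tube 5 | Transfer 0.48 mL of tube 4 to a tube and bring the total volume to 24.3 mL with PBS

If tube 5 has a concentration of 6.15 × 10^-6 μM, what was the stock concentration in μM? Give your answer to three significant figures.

6.00 μM

Step 1: 60-fold → factor 60
Step 2: 0.5 mL + 5.75 mL = 6.25 mL total → factor 6.25/0.5 = 12.5
Step 3: 70 μL brought to 600 μL → factor 600/70 = 8.5714
Step 4: 3-fold → factor 3
Step 5: 0.48 mL brought to 24.3 mL → factor 24.3/0.48 = 50.625
Overall dilution factor = 60 × 12.5 × 8.5714 × 3 × 50.625 = 9.7634 × 10^5
Stock = 6.15 × 10^-6 μM × 9.7634 × 10^5 = 6.00 μM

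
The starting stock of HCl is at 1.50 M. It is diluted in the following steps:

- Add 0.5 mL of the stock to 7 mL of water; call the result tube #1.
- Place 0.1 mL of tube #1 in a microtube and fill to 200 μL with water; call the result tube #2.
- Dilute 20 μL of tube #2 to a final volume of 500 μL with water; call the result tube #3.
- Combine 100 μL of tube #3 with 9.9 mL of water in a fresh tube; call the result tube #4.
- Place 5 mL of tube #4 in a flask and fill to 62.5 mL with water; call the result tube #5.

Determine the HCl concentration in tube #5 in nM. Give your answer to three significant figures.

Step 1: 0.5 mL + 7 mL = 7.5 mL total → factor 7.5/0.5 = 15
Step 2: 0.1 mL brought to 200 μL → factor 0.2/0.1 = 2
Step 3: 20 μL brought to 500 μL → factor 500/20 = 25
Step 4: 100 μL + 9.9 mL = 10000 μL total → factor 10000/100 = 100
Step 5: 5 mL brought to 62.5 mL → factor 62.5/5 = 12.5
Overall dilution factor = 15 × 2 × 25 × 100 × 12.5 = 9.375 × 10^5
Final = 1.50 M / 9.375 × 10^5 = 1.600 × 10^-6 M = 1.60 × 10^3 nM

1.60 × 10^3 nM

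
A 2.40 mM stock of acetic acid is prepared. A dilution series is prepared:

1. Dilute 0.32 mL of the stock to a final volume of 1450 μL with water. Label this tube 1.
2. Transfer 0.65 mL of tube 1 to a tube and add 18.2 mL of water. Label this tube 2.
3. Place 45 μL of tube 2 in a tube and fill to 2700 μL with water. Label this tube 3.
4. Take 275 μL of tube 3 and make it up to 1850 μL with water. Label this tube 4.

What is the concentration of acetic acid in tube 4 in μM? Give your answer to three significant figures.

0.0452 μM

Step 1: 0.32 mL brought to 1450 μL → factor 1.45/0.32 = 4.5312
Step 2: 0.65 mL + 18.2 mL = 18.85 mL total → factor 18.85/0.65 = 29
Step 3: 45 μL brought to 2700 μL → factor 2700/45 = 60
Step 4: 275 μL brought to 1850 μL → factor 1850/275 = 6.7273
Overall dilution factor = 4.5312 × 29 × 60 × 6.7273 = 53040
Final = 2.40 mM / 53040 = 4.525 × 10^-5 mM = 0.0452 μM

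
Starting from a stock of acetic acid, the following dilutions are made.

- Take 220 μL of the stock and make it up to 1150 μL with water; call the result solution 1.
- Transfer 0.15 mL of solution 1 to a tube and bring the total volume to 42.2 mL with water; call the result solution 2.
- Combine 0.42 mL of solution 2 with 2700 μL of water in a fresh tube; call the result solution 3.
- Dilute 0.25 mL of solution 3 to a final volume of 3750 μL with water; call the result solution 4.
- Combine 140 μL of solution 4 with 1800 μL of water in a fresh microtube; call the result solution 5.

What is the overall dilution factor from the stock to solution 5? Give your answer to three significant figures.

Step 1: 220 μL brought to 1150 μL → factor 1150/220 = 5.2273
Step 2: 0.15 mL brought to 42.2 mL → factor 42.2/0.15 = 281.33
Step 3: 0.42 mL + 2700 μL = 3.12 mL total → factor 3.12/0.42 = 7.4286
Step 4: 0.25 mL brought to 3750 μL → factor 3.75/0.25 = 15
Step 5: 140 μL + 1800 μL = 1940 μL total → factor 1940/140 = 13.857
Overall dilution factor = 5.2273 × 281.33 × 7.4286 × 15 × 13.857 = 2.2707 × 10^6

2.27 × 10^6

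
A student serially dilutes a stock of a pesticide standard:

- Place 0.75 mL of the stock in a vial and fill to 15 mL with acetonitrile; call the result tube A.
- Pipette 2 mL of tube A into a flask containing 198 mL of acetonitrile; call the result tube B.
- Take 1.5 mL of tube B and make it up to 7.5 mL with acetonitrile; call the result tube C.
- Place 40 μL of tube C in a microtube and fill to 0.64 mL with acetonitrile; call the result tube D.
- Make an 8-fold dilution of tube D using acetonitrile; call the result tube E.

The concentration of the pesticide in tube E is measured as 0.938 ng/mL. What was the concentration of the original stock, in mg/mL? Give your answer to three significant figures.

1.20 mg/mL

Step 1: 0.75 mL brought to 15 mL → factor 15/0.75 = 20
Step 2: 2 mL + 198 mL = 200 mL total → factor 200/2 = 100
Step 3: 1.5 mL brought to 7.5 mL → factor 7.5/1.5 = 5
Step 4: 40 μL brought to 0.64 mL → factor 640/40 = 16
Step 5: 8-fold → factor 8
Overall dilution factor = 20 × 100 × 5 × 16 × 8 = 1.28 × 10^6
Stock = 0.938 ng/mL × 1.28 × 10^6 = 1.201 × 10^6 ng/mL = 1.20 mg/mL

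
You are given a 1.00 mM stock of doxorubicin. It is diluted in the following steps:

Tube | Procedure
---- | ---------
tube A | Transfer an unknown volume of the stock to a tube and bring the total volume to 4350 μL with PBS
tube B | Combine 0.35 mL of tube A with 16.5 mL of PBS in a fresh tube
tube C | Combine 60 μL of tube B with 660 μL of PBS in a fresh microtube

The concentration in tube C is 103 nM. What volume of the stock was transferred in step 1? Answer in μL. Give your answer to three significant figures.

259 μL

Step 1: v brought to 4350 μL → factor = 4350 μL/v
Step 2: 0.35 mL + 16.5 mL = 16.85 mL total → factor 16.85/0.35 = 48.143
Step 3: 60 μL + 660 μL = 720 μL total → factor 720/60 = 12
Product of known-step factors = 577.71
Overall factor = 1.00 mM / (103 nM) = 9708.7
Step-1 factor = 9708.7 / 577.71 = 16.805
v = 4350 μL / 16.805 = 259 μL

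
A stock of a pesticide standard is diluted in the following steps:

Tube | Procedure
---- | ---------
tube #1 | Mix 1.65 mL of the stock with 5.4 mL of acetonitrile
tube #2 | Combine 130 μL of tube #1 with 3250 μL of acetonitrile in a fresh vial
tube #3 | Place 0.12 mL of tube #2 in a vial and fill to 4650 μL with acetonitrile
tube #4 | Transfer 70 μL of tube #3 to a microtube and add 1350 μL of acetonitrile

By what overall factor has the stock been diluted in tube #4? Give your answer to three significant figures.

8.73 × 10^4

Step 1: 1.65 mL + 5.4 mL = 7.05 mL total → factor 7.05/1.65 = 4.2727
Step 2: 130 μL + 3250 μL = 3380 μL total → factor 3380/130 = 26
Step 3: 0.12 mL brought to 4650 μL → factor 4.65/0.12 = 38.75
Step 4: 70 μL + 1350 μL = 1420 μL total → factor 1420/70 = 20.286
Overall dilution factor = 4.2727 × 26 × 38.75 × 20.286 = 87325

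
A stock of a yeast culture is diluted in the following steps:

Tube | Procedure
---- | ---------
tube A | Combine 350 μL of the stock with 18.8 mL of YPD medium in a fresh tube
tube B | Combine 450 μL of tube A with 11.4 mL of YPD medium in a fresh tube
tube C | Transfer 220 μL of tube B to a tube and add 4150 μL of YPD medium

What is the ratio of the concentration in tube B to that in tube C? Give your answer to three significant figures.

Step 1: 350 μL + 18.8 mL = 19150 μL total → factor 19150/350 = 54.714
Step 2: 450 μL + 11.4 mL = 11850 μL total → factor 11850/450 = 26.333
Step 3: 220 μL + 4150 μL = 4370 μL total → factor 4370/220 = 19.864
Dilution factor to tube B = 1440.8; to tube C = 28620
[tube B]/[tube C] = (factor to tube C)/(factor to tube B) = 28620/1440.8 = 19.9

19.9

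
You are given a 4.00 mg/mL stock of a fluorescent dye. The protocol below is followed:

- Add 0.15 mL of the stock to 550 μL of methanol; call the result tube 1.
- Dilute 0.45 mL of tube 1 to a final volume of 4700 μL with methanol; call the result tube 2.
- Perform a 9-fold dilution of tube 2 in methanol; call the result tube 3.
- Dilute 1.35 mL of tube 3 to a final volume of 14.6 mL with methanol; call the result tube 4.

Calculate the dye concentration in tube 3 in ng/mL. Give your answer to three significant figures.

Step 1: 0.15 mL + 550 μL = 0.7 mL total → factor 0.7/0.15 = 4.6667
Step 2: 0.45 mL brought to 4700 μL → factor 4.7/0.45 = 10.444
Step 3: 9-fold → factor 9
Dilution factor through tube 3 = 4.6667 × 10.444 × 9 = 438.67
[tube 3] = 4.00 mg/mL / 438.67 = 0.009119 mg/mL = 9.12 × 10^3 ng/mL

9.12 × 10^3 ng/mL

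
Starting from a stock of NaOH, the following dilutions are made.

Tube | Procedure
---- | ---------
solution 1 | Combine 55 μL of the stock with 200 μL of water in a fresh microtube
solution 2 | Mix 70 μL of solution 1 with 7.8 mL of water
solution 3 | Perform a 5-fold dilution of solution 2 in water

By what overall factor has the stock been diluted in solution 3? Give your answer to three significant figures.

2.61 × 10^3

Step 1: 55 μL + 200 μL = 255 μL total → factor 255/55 = 4.6364
Step 2: 70 μL + 7.8 mL = 7870 μL total → factor 7870/70 = 112.43
Step 3: 5-fold → factor 5
Overall dilution factor = 4.6364 × 112.43 × 5 = 2606.3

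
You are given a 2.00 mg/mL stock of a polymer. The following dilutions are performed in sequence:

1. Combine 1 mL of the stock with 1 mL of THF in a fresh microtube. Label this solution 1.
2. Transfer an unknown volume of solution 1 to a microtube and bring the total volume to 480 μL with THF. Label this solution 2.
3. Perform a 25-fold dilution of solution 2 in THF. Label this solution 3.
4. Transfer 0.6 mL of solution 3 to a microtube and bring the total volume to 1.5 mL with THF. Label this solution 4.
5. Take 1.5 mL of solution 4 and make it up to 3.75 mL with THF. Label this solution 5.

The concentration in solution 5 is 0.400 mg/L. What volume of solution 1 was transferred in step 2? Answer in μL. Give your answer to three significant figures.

30.0 μL

Step 1: 1 mL + 1 mL = 2 mL total → factor 2/1 = 2
Step 2: v brought to 480 μL → factor = 480 μL/v
Step 3: 25-fold → factor 25
Step 4: 0.6 mL brought to 1.5 mL → factor 1.5/0.6 = 2.5
Step 5: 1.5 mL brought to 3.75 mL → factor 3.75/1.5 = 2.5
Product of known-step factors = 312.5
Overall factor = 2.00 mg/mL / (0.400 mg/L) = 5000
Step-2 factor = 5000 / 312.5 = 16
v = 480 μL / 16 = 30.0 μL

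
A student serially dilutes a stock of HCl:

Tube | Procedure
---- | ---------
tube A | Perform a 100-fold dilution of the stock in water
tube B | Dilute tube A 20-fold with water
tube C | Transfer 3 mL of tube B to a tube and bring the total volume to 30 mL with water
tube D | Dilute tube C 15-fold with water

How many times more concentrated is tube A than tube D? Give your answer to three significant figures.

3.00 × 10^3

Step 1: 100-fold → factor 100
Step 2: 20-fold → factor 20
Step 3: 3 mL brought to 30 mL → factor 30/3 = 10
Step 4: 15-fold → factor 15
Dilution factor to tube A = 100; to tube D = 3 × 10^5
[tube A]/[tube D] = (factor to tube D)/(factor to tube A) = 3 × 10^5/100 = 3.00 × 10^3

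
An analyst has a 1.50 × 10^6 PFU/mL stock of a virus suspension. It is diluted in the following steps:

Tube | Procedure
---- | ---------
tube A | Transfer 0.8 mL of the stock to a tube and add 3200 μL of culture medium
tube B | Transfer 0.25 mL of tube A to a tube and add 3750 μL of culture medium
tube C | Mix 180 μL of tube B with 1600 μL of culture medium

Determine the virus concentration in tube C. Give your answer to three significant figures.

Step 1: 0.8 mL + 3200 μL = 4 mL total → factor 4/0.8 = 5
Step 2: 0.25 mL + 3750 μL = 4 mL total → factor 4/0.25 = 16
Step 3: 180 μL + 1600 μL = 1780 μL total → factor 1780/180 = 9.8889
Overall dilution factor = 5 × 16 × 9.8889 = 791.11
Final = 1.50 × 10^6 PFU/mL / 791.11 = 1.90 × 10^3 PFU/mL

1.90 × 10^3 PFU/mL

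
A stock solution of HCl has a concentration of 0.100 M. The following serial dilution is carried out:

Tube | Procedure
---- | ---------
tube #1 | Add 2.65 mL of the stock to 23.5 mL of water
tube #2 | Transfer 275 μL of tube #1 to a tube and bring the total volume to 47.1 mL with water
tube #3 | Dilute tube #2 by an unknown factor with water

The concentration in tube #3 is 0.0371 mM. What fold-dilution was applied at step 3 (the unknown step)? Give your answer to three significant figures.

Step 1: 2.65 mL + 23.5 mL = 26.15 mL total → factor 26.15/2.65 = 9.8679
Step 2: 275 μL brought to 47.1 mL → factor 47100/275 = 171.27
Step 3: unknown factor x
Product of known-step factors = 1690.1
Overall factor = 0.100 M / (0.0371 mM) = 2695.4
x = 2695.4 / 1690.1 = 1.59

1.59-fold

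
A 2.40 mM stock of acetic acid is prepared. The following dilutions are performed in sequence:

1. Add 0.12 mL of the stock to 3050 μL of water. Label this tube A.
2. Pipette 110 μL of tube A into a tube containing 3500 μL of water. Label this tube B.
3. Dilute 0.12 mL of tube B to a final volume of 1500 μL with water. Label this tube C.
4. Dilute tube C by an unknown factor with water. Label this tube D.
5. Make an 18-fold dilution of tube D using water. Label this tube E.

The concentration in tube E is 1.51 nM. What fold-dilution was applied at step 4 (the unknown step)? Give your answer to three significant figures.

8.15-fold

Step 1: 0.12 mL + 3050 μL = 3.17 mL total → factor 3.17/0.12 = 26.417
Step 2: 110 μL + 3500 μL = 3610 μL total → factor 3610/110 = 32.818
Step 3: 0.12 mL brought to 1500 μL → factor 1.5/0.12 = 12.5
Step 4: unknown factor x
Step 5: 18-fold → factor 18
Product of known-step factors = 1.9506 × 10^5
Overall factor = 2.40 mM / (1.51 nM) = 1.5894 × 10^6
x = 1.5894 × 10^6 / 1.9506 × 10^5 = 8.15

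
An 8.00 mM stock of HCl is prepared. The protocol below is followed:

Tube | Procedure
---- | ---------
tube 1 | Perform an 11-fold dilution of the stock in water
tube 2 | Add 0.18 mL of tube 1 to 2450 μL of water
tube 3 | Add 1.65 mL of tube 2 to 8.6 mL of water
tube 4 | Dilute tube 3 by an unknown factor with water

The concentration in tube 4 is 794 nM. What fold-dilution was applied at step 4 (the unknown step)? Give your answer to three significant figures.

10.1-fold

Step 1: 11-fold → factor 11
Step 2: 0.18 mL + 2450 μL = 2.63 mL total → factor 2.63/0.18 = 14.611
Step 3: 1.65 mL + 8.6 mL = 10.25 mL total → factor 10.25/1.65 = 6.2121
Step 4: unknown factor x
Product of known-step factors = 998.43
Overall factor = 8.00 mM / (794 nM) = 10076
x = 10076 / 998.43 = 10.1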